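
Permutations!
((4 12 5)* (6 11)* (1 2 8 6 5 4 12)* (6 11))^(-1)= (1 4 12 5 11 8 2)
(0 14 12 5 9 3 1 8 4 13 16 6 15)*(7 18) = (0 14 12 5 9 3 1 8 4 13 16 6 15)(7 18) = [14, 8, 2, 1, 13, 9, 15, 18, 4, 3, 10, 11, 5, 16, 12, 0, 6, 17, 7]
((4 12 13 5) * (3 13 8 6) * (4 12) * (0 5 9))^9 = (0 5 12 8 6 3 13 9)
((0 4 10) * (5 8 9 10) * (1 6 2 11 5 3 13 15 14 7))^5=((0 4 3 13 15 14 7 1 6 2 11 5 8 9 10))^5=(0 14 11)(1 8 3)(2 10 15)(4 7 5)(6 9 13)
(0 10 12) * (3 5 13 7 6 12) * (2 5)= (0 10 3 2 5 13 7 6 12)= [10, 1, 5, 2, 4, 13, 12, 6, 8, 9, 3, 11, 0, 7]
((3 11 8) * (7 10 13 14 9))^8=(3 8 11)(7 14 10 9 13)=((3 11 8)(7 10 13 14 9))^8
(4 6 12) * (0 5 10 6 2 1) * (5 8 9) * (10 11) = (0 8 9 5 11 10 6 12 4 2 1) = [8, 0, 1, 3, 2, 11, 12, 7, 9, 5, 6, 10, 4]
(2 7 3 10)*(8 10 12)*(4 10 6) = (2 7 3 12 8 6 4 10) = [0, 1, 7, 12, 10, 5, 4, 3, 6, 9, 2, 11, 8]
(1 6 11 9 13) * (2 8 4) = (1 6 11 9 13)(2 8 4) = [0, 6, 8, 3, 2, 5, 11, 7, 4, 13, 10, 9, 12, 1]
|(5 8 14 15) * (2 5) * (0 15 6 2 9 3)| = |(0 15 9 3)(2 5 8 14 6)| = 20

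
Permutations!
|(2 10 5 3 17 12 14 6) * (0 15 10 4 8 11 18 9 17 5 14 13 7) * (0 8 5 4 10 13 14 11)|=45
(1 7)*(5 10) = [0, 7, 2, 3, 4, 10, 6, 1, 8, 9, 5] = (1 7)(5 10)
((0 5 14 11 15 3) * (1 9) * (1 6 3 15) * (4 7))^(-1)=(15)(0 3 6 9 1 11 14 5)(4 7)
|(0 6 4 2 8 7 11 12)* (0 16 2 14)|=|(0 6 4 14)(2 8 7 11 12 16)|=12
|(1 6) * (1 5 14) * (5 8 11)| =|(1 6 8 11 5 14)| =6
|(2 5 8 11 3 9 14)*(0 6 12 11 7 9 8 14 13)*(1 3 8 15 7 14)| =|(0 6 12 11 8 14 2 5 1 3 15 7 9 13)| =14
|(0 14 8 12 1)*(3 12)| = |(0 14 8 3 12 1)| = 6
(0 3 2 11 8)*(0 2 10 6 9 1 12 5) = (0 3 10 6 9 1 12 5)(2 11 8) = [3, 12, 11, 10, 4, 0, 9, 7, 2, 1, 6, 8, 5]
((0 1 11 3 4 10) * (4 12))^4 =((0 1 11 3 12 4 10))^4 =(0 12 1 4 11 10 3)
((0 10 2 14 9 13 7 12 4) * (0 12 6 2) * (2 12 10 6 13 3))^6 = ((0 6 12 4 10)(2 14 9 3)(7 13))^6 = (0 6 12 4 10)(2 9)(3 14)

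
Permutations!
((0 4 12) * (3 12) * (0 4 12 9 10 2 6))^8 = (12)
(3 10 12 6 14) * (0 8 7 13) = (0 8 7 13)(3 10 12 6 14) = [8, 1, 2, 10, 4, 5, 14, 13, 7, 9, 12, 11, 6, 0, 3]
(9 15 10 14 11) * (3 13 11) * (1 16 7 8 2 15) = (1 16 7 8 2 15 10 14 3 13 11 9) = [0, 16, 15, 13, 4, 5, 6, 8, 2, 1, 14, 9, 12, 11, 3, 10, 7]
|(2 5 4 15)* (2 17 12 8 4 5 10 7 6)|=|(2 10 7 6)(4 15 17 12 8)|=20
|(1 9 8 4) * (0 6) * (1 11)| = |(0 6)(1 9 8 4 11)| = 10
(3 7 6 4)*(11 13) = (3 7 6 4)(11 13) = [0, 1, 2, 7, 3, 5, 4, 6, 8, 9, 10, 13, 12, 11]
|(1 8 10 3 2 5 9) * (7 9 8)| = |(1 7 9)(2 5 8 10 3)| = 15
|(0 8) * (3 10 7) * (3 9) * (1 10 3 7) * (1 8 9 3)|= |(0 9 7 3 1 10 8)|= 7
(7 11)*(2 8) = (2 8)(7 11) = [0, 1, 8, 3, 4, 5, 6, 11, 2, 9, 10, 7]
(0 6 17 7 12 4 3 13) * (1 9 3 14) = (0 6 17 7 12 4 14 1 9 3 13) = [6, 9, 2, 13, 14, 5, 17, 12, 8, 3, 10, 11, 4, 0, 1, 15, 16, 7]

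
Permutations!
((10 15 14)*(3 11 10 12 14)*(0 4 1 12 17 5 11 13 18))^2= (0 1 14 5 10 3 18 4 12 17 11 15 13)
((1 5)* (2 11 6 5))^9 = (1 5 6 11 2) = ((1 2 11 6 5))^9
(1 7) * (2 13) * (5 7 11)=(1 11 5 7)(2 13)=[0, 11, 13, 3, 4, 7, 6, 1, 8, 9, 10, 5, 12, 2]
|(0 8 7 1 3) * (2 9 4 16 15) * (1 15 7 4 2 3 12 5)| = 42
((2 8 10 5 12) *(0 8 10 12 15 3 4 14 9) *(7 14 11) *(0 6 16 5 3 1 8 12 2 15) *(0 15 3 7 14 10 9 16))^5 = (0 14 8 12 16 2 3 5 9 4 15 6 11 1)(7 10)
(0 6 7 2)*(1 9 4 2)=(0 6 7 1 9 4 2)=[6, 9, 0, 3, 2, 5, 7, 1, 8, 4]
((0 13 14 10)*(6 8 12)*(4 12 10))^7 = (0 10 8 6 12 4 14 13)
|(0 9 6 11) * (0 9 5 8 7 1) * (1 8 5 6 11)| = 6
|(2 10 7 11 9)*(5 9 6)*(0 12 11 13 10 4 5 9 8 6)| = |(0 12 11)(2 4 5 8 6 9)(7 13 10)| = 6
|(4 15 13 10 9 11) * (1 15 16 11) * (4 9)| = 8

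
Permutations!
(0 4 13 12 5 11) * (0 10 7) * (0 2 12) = (0 4 13)(2 12 5 11 10 7) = [4, 1, 12, 3, 13, 11, 6, 2, 8, 9, 7, 10, 5, 0]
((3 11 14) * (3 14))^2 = (14)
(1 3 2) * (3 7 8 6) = (1 7 8 6 3 2) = [0, 7, 1, 2, 4, 5, 3, 8, 6]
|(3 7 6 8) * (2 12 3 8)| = 5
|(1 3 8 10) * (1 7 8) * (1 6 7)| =|(1 3 6 7 8 10)| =6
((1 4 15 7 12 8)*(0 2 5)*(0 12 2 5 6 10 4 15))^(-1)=(0 4 10 6 2 7 15 1 8 12 5)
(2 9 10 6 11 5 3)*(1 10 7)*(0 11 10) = (0 11 5 3 2 9 7 1)(6 10) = [11, 0, 9, 2, 4, 3, 10, 1, 8, 7, 6, 5]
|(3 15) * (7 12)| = 2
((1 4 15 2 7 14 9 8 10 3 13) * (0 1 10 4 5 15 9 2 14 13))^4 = ((0 1 5 15 14 2 7 13 10 3)(4 9 8))^4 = (0 14 10 5 7)(1 2 3 15 13)(4 9 8)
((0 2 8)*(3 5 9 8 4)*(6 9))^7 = (0 8 9 6 5 3 4 2)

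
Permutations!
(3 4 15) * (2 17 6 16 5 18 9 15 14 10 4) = (2 17 6 16 5 18 9 15 3)(4 14 10) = [0, 1, 17, 2, 14, 18, 16, 7, 8, 15, 4, 11, 12, 13, 10, 3, 5, 6, 9]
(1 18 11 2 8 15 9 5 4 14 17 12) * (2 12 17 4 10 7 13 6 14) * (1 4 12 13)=(1 18 11 13 6 14 12 4 2 8 15 9 5 10 7)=[0, 18, 8, 3, 2, 10, 14, 1, 15, 5, 7, 13, 4, 6, 12, 9, 16, 17, 11]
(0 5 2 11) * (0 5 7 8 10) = (0 7 8 10)(2 11 5) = [7, 1, 11, 3, 4, 2, 6, 8, 10, 9, 0, 5]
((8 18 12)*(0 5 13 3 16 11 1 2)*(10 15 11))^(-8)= ((0 5 13 3 16 10 15 11 1 2)(8 18 12))^(-8)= (0 13 16 15 1)(2 5 3 10 11)(8 18 12)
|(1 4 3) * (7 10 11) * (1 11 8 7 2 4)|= 12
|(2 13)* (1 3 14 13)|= |(1 3 14 13 2)|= 5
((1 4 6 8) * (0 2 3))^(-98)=((0 2 3)(1 4 6 8))^(-98)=(0 2 3)(1 6)(4 8)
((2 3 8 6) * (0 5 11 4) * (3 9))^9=(0 5 11 4)(2 6 8 3 9)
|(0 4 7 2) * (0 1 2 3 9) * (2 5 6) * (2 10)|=|(0 4 7 3 9)(1 5 6 10 2)|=5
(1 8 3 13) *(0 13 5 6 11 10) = (0 13 1 8 3 5 6 11 10) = [13, 8, 2, 5, 4, 6, 11, 7, 3, 9, 0, 10, 12, 1]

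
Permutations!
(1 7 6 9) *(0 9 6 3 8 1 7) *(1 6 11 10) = (0 9 7 3 8 6 11 10 1) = [9, 0, 2, 8, 4, 5, 11, 3, 6, 7, 1, 10]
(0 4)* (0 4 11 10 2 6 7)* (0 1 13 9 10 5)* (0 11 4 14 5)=[4, 13, 6, 3, 14, 11, 7, 1, 8, 10, 2, 0, 12, 9, 5]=(0 4 14 5 11)(1 13 9 10 2 6 7)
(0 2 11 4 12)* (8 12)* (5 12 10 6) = (0 2 11 4 8 10 6 5 12) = [2, 1, 11, 3, 8, 12, 5, 7, 10, 9, 6, 4, 0]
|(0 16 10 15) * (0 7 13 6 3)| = 8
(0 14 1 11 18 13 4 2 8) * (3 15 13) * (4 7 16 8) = (0 14 1 11 18 3 15 13 7 16 8)(2 4) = [14, 11, 4, 15, 2, 5, 6, 16, 0, 9, 10, 18, 12, 7, 1, 13, 8, 17, 3]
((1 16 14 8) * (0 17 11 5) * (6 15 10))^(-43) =(0 17 11 5)(1 16 14 8)(6 10 15)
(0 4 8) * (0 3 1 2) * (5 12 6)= (0 4 8 3 1 2)(5 12 6)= [4, 2, 0, 1, 8, 12, 5, 7, 3, 9, 10, 11, 6]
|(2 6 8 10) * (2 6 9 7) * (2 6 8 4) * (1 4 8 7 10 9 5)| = 20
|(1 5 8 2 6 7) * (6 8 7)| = |(1 5 7)(2 8)| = 6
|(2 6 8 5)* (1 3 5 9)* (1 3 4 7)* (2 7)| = |(1 4 2 6 8 9 3 5 7)| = 9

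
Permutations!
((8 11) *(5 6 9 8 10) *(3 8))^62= (3 9 6 5 10 11 8)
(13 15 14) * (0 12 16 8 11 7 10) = [12, 1, 2, 3, 4, 5, 6, 10, 11, 9, 0, 7, 16, 15, 13, 14, 8] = (0 12 16 8 11 7 10)(13 15 14)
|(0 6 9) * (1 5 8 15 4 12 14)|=|(0 6 9)(1 5 8 15 4 12 14)|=21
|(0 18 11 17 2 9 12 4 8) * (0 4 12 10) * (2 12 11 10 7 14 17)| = 42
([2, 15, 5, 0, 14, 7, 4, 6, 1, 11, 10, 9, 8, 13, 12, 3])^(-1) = [3, 8, 0, 15, 6, 2, 7, 5, 12, 11, 10, 9, 14, 13, 4, 1]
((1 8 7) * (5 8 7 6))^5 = (1 7)(5 6 8)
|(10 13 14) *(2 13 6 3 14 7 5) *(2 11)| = 20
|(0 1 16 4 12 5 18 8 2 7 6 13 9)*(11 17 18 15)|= |(0 1 16 4 12 5 15 11 17 18 8 2 7 6 13 9)|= 16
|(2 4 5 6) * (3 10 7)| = 12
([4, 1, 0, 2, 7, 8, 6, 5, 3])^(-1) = (0 2 3 8 5 7 4)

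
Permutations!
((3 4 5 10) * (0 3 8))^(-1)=((0 3 4 5 10 8))^(-1)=(0 8 10 5 4 3)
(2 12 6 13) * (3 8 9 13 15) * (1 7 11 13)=[0, 7, 12, 8, 4, 5, 15, 11, 9, 1, 10, 13, 6, 2, 14, 3]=(1 7 11 13 2 12 6 15 3 8 9)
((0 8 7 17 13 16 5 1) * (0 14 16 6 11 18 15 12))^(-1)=(0 12 15 18 11 6 13 17 7 8)(1 5 16 14)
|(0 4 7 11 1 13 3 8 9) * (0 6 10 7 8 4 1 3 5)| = 8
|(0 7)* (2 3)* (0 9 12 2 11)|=7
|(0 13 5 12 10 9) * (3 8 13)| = 8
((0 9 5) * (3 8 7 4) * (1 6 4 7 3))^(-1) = (0 5 9)(1 4 6)(3 8)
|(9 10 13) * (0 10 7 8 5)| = |(0 10 13 9 7 8 5)| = 7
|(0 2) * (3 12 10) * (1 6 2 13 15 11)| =21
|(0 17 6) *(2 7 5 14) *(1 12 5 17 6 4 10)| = 18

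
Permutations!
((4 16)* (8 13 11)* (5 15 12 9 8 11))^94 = ((4 16)(5 15 12 9 8 13))^94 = (16)(5 8 12)(9 15 13)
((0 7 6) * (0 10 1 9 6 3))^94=(0 7 3)(1 6)(9 10)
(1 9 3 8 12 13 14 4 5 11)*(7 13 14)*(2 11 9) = (1 2 11)(3 8 12 14 4 5 9)(7 13) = [0, 2, 11, 8, 5, 9, 6, 13, 12, 3, 10, 1, 14, 7, 4]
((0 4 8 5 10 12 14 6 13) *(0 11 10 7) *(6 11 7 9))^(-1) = ((0 4 8 5 9 6 13 7)(10 12 14 11))^(-1) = (0 7 13 6 9 5 8 4)(10 11 14 12)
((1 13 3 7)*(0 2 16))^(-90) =(16)(1 3)(7 13)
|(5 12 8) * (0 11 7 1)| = |(0 11 7 1)(5 12 8)| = 12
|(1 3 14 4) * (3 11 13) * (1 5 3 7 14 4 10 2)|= 21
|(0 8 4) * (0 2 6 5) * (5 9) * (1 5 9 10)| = 8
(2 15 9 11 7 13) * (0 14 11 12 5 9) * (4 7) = [14, 1, 15, 3, 7, 9, 6, 13, 8, 12, 10, 4, 5, 2, 11, 0] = (0 14 11 4 7 13 2 15)(5 9 12)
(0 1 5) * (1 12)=(0 12 1 5)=[12, 5, 2, 3, 4, 0, 6, 7, 8, 9, 10, 11, 1]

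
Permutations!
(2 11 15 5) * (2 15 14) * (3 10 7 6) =(2 11 14)(3 10 7 6)(5 15) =[0, 1, 11, 10, 4, 15, 3, 6, 8, 9, 7, 14, 12, 13, 2, 5]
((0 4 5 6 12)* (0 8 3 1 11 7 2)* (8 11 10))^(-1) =(0 2 7 11 12 6 5 4)(1 3 8 10) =((0 4 5 6 12 11 7 2)(1 10 8 3))^(-1)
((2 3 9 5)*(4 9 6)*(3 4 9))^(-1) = ((2 4 3 6 9 5))^(-1) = (2 5 9 6 3 4)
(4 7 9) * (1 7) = (1 7 9 4) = [0, 7, 2, 3, 1, 5, 6, 9, 8, 4]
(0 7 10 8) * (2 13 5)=(0 7 10 8)(2 13 5)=[7, 1, 13, 3, 4, 2, 6, 10, 0, 9, 8, 11, 12, 5]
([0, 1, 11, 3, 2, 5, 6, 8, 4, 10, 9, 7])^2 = (2 7 4 11 8)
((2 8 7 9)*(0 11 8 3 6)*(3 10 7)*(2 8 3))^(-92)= (11)(2 9 10 8 7)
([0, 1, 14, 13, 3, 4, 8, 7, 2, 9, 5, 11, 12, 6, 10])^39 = [0, 1, 5, 8, 6, 13, 14, 7, 10, 9, 3, 11, 12, 2, 4]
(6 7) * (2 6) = (2 6 7) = [0, 1, 6, 3, 4, 5, 7, 2]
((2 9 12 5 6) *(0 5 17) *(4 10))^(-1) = (0 17 12 9 2 6 5)(4 10)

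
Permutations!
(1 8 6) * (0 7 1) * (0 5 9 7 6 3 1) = (0 6 5 9 7)(1 8 3) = [6, 8, 2, 1, 4, 9, 5, 0, 3, 7]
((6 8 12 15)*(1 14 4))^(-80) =(15)(1 14 4)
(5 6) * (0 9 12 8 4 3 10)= (0 9 12 8 4 3 10)(5 6)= [9, 1, 2, 10, 3, 6, 5, 7, 4, 12, 0, 11, 8]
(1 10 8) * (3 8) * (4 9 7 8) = (1 10 3 4 9 7 8) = [0, 10, 2, 4, 9, 5, 6, 8, 1, 7, 3]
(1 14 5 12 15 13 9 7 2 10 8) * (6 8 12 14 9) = (1 9 7 2 10 12 15 13 6 8)(5 14) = [0, 9, 10, 3, 4, 14, 8, 2, 1, 7, 12, 11, 15, 6, 5, 13]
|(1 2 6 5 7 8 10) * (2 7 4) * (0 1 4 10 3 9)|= 30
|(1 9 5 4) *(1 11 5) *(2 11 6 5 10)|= |(1 9)(2 11 10)(4 6 5)|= 6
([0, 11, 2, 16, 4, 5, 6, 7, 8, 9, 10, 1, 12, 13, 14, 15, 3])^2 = [0, 1, 2, 3, 4, 5, 6, 7, 8, 9, 10, 11, 12, 13, 14, 15, 16]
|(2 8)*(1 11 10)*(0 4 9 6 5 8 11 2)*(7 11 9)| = 11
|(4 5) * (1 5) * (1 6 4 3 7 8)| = 10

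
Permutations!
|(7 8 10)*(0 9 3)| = |(0 9 3)(7 8 10)| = 3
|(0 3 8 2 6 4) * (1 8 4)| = 12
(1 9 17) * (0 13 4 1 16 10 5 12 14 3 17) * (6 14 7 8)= (0 13 4 1 9)(3 17 16 10 5 12 7 8 6 14)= [13, 9, 2, 17, 1, 12, 14, 8, 6, 0, 5, 11, 7, 4, 3, 15, 10, 16]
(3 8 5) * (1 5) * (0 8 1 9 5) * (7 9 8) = [7, 0, 2, 1, 4, 3, 6, 9, 8, 5] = (0 7 9 5 3 1)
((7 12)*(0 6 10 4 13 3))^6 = ((0 6 10 4 13 3)(7 12))^6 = (13)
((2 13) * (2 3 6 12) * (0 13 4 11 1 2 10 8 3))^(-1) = ((0 13)(1 2 4 11)(3 6 12 10 8))^(-1) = (0 13)(1 11 4 2)(3 8 10 12 6)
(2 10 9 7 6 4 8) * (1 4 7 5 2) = (1 4 8)(2 10 9 5)(6 7) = [0, 4, 10, 3, 8, 2, 7, 6, 1, 5, 9]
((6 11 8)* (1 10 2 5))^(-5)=(1 5 2 10)(6 11 8)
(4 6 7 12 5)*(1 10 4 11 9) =(1 10 4 6 7 12 5 11 9) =[0, 10, 2, 3, 6, 11, 7, 12, 8, 1, 4, 9, 5]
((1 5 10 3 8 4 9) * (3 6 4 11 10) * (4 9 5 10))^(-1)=(1 9 6 10)(3 5 4 11 8)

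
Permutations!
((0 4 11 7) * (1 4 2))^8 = ((0 2 1 4 11 7))^8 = (0 1 11)(2 4 7)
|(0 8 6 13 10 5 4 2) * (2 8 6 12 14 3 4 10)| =|(0 6 13 2)(3 4 8 12 14)(5 10)| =20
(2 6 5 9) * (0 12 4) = (0 12 4)(2 6 5 9) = [12, 1, 6, 3, 0, 9, 5, 7, 8, 2, 10, 11, 4]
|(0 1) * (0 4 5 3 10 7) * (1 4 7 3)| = 10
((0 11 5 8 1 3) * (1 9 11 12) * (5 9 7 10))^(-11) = (0 12 1 3)(5 8 7 10)(9 11) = ((0 12 1 3)(5 8 7 10)(9 11))^(-11)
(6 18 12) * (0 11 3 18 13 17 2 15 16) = (0 11 3 18 12 6 13 17 2 15 16) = [11, 1, 15, 18, 4, 5, 13, 7, 8, 9, 10, 3, 6, 17, 14, 16, 0, 2, 12]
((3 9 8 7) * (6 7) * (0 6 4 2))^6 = (0 4 9 7)(2 8 3 6)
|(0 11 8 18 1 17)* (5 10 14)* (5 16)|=|(0 11 8 18 1 17)(5 10 14 16)|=12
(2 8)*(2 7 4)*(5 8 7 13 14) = (2 7 4)(5 8 13 14) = [0, 1, 7, 3, 2, 8, 6, 4, 13, 9, 10, 11, 12, 14, 5]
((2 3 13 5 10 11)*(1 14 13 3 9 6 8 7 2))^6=(14)(2 9 6 8 7)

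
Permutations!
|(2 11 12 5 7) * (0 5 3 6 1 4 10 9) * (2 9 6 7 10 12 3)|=|(0 5 10 6 1 4 12 2 11 3 7 9)|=12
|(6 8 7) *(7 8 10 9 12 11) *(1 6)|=|(1 6 10 9 12 11 7)|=7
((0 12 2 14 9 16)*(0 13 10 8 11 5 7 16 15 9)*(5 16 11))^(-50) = ((0 12 2 14)(5 7 11 16 13 10 8)(9 15))^(-50) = (0 2)(5 8 10 13 16 11 7)(12 14)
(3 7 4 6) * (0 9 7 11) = (0 9 7 4 6 3 11) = [9, 1, 2, 11, 6, 5, 3, 4, 8, 7, 10, 0]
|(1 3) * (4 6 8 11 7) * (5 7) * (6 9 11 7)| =14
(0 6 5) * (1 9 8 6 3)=[3, 9, 2, 1, 4, 0, 5, 7, 6, 8]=(0 3 1 9 8 6 5)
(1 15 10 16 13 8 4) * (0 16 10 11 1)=[16, 15, 2, 3, 0, 5, 6, 7, 4, 9, 10, 1, 12, 8, 14, 11, 13]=(0 16 13 8 4)(1 15 11)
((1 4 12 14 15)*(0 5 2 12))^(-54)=((0 5 2 12 14 15 1 4))^(-54)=(0 2 14 1)(4 5 12 15)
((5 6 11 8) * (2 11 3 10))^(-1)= (2 10 3 6 5 8 11)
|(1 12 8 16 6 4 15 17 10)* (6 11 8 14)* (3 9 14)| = 30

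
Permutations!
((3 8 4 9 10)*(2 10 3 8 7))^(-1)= (2 7 3 9 4 8 10)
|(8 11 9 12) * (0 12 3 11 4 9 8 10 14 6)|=5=|(0 12 10 14 6)(3 11 8 4 9)|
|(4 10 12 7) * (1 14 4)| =6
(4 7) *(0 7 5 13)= [7, 1, 2, 3, 5, 13, 6, 4, 8, 9, 10, 11, 12, 0]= (0 7 4 5 13)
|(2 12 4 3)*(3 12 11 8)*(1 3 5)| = |(1 3 2 11 8 5)(4 12)| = 6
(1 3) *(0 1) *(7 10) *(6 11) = (0 1 3)(6 11)(7 10) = [1, 3, 2, 0, 4, 5, 11, 10, 8, 9, 7, 6]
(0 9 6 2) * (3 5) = (0 9 6 2)(3 5) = [9, 1, 0, 5, 4, 3, 2, 7, 8, 6]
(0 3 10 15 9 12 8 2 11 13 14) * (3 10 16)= (0 10 15 9 12 8 2 11 13 14)(3 16)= [10, 1, 11, 16, 4, 5, 6, 7, 2, 12, 15, 13, 8, 14, 0, 9, 3]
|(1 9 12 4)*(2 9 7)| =6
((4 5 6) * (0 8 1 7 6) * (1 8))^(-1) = (8)(0 5 4 6 7 1)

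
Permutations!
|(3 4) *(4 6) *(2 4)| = |(2 4 3 6)| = 4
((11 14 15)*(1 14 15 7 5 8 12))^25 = ((1 14 7 5 8 12)(11 15))^25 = (1 14 7 5 8 12)(11 15)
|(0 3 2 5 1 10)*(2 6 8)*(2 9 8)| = 14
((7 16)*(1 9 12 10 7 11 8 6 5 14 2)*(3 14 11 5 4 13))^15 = (16)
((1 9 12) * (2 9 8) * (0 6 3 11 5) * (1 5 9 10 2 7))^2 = ((0 6 3 11 9 12 5)(1 8 7)(2 10))^2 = (0 3 9 5 6 11 12)(1 7 8)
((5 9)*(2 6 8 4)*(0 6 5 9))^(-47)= (9)(0 6 8 4 2 5)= ((9)(0 6 8 4 2 5))^(-47)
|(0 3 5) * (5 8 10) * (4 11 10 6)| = 8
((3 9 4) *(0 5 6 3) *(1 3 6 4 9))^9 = (9)(1 3)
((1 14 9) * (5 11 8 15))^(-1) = (1 9 14)(5 15 8 11)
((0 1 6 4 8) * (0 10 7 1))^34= (1 10 4)(6 7 8)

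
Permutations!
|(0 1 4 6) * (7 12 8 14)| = |(0 1 4 6)(7 12 8 14)| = 4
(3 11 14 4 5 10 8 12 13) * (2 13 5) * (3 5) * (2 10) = (2 13 5)(3 11 14 4 10 8 12) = [0, 1, 13, 11, 10, 2, 6, 7, 12, 9, 8, 14, 3, 5, 4]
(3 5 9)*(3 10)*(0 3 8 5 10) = (0 3 10 8 5 9) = [3, 1, 2, 10, 4, 9, 6, 7, 5, 0, 8]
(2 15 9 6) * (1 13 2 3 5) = (1 13 2 15 9 6 3 5) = [0, 13, 15, 5, 4, 1, 3, 7, 8, 6, 10, 11, 12, 2, 14, 9]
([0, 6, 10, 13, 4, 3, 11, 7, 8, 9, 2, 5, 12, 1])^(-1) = (1 13 3 5 11 6)(2 10)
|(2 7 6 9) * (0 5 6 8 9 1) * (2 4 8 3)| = 12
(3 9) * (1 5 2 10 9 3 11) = (1 5 2 10 9 11) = [0, 5, 10, 3, 4, 2, 6, 7, 8, 11, 9, 1]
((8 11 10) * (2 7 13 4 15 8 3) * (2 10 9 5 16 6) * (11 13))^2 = (2 11 5 6 7 9 16)(4 8)(13 15)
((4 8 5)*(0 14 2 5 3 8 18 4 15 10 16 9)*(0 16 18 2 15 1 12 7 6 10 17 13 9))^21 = ((0 14 15 17 13 9 16)(1 12 7 6 10 18 4 2 5)(3 8))^21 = (1 6 4)(2 12 10)(3 8)(5 7 18)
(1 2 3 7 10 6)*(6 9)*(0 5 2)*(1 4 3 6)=(0 5 2 6 4 3 7 10 9 1)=[5, 0, 6, 7, 3, 2, 4, 10, 8, 1, 9]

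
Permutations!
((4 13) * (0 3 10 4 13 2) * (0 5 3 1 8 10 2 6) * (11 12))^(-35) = (13)(0 1 8 10 4 6)(2 5 3)(11 12)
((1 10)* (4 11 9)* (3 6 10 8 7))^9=((1 8 7 3 6 10)(4 11 9))^9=(11)(1 3)(6 8)(7 10)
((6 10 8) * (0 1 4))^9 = ((0 1 4)(6 10 8))^9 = (10)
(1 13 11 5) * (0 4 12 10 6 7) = [4, 13, 2, 3, 12, 1, 7, 0, 8, 9, 6, 5, 10, 11] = (0 4 12 10 6 7)(1 13 11 5)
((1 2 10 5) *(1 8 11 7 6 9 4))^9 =(1 4 9 6 7 11 8 5 10 2)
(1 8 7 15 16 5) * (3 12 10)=(1 8 7 15 16 5)(3 12 10)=[0, 8, 2, 12, 4, 1, 6, 15, 7, 9, 3, 11, 10, 13, 14, 16, 5]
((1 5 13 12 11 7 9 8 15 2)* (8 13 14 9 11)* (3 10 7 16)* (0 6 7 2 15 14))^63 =(0 11 10 5 7 3 1 6 16 2)(8 13 14 12 9)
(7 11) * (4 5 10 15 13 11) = (4 5 10 15 13 11 7) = [0, 1, 2, 3, 5, 10, 6, 4, 8, 9, 15, 7, 12, 11, 14, 13]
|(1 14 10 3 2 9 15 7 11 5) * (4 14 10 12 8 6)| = |(1 10 3 2 9 15 7 11 5)(4 14 12 8 6)| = 45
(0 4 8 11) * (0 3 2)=(0 4 8 11 3 2)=[4, 1, 0, 2, 8, 5, 6, 7, 11, 9, 10, 3]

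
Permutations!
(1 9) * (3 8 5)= (1 9)(3 8 5)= [0, 9, 2, 8, 4, 3, 6, 7, 5, 1]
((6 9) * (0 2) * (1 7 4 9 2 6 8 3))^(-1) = (0 2 6)(1 3 8 9 4 7)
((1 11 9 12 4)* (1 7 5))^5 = ((1 11 9 12 4 7 5))^5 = (1 7 12 11 5 4 9)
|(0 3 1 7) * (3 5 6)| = |(0 5 6 3 1 7)| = 6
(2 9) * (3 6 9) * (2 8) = (2 3 6 9 8) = [0, 1, 3, 6, 4, 5, 9, 7, 2, 8]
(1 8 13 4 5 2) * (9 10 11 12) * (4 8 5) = (1 5 2)(8 13)(9 10 11 12) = [0, 5, 1, 3, 4, 2, 6, 7, 13, 10, 11, 12, 9, 8]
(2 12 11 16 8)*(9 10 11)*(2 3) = (2 12 9 10 11 16 8 3) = [0, 1, 12, 2, 4, 5, 6, 7, 3, 10, 11, 16, 9, 13, 14, 15, 8]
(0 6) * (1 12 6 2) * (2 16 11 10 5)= (0 16 11 10 5 2 1 12 6)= [16, 12, 1, 3, 4, 2, 0, 7, 8, 9, 5, 10, 6, 13, 14, 15, 11]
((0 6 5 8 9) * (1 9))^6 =((0 6 5 8 1 9))^6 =(9)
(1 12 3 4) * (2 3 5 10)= (1 12 5 10 2 3 4)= [0, 12, 3, 4, 1, 10, 6, 7, 8, 9, 2, 11, 5]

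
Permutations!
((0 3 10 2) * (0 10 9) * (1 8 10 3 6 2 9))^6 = (0 10 1 2)(3 6 9 8)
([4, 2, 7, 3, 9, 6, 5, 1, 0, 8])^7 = [8, 2, 7, 3, 0, 6, 5, 1, 9, 4]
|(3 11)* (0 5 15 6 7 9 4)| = 14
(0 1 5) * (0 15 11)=(0 1 5 15 11)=[1, 5, 2, 3, 4, 15, 6, 7, 8, 9, 10, 0, 12, 13, 14, 11]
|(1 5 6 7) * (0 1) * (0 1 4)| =|(0 4)(1 5 6 7)| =4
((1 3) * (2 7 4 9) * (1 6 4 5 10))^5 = (1 2 3 7 6 5 4 10 9)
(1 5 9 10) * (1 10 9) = (10)(1 5) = [0, 5, 2, 3, 4, 1, 6, 7, 8, 9, 10]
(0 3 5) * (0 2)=(0 3 5 2)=[3, 1, 0, 5, 4, 2]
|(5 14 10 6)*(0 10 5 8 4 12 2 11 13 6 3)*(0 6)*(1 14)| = 30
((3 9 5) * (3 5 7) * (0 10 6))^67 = ((0 10 6)(3 9 7))^67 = (0 10 6)(3 9 7)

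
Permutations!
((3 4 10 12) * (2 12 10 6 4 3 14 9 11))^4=(2 11 9 14 12)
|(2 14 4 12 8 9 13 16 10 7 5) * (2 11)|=|(2 14 4 12 8 9 13 16 10 7 5 11)|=12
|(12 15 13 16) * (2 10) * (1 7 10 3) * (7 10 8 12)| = 12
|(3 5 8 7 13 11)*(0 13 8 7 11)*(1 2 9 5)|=8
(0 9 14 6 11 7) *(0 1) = (0 9 14 6 11 7 1) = [9, 0, 2, 3, 4, 5, 11, 1, 8, 14, 10, 7, 12, 13, 6]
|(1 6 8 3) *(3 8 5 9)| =5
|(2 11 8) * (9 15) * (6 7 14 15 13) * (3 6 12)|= 24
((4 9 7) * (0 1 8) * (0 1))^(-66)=(9)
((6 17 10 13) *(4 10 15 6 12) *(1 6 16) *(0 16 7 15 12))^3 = (0 6 4)(1 12 13)(7 15)(10 16 17)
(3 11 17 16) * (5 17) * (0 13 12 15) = (0 13 12 15)(3 11 5 17 16) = [13, 1, 2, 11, 4, 17, 6, 7, 8, 9, 10, 5, 15, 12, 14, 0, 3, 16]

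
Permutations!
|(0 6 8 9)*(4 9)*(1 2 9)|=7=|(0 6 8 4 1 2 9)|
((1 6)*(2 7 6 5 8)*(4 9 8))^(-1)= (1 6 7 2 8 9 4 5)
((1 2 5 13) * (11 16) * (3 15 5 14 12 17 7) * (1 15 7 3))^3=((1 2 14 12 17 3 7)(5 13 15)(11 16))^3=(1 12 7 14 3 2 17)(11 16)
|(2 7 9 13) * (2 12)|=|(2 7 9 13 12)|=5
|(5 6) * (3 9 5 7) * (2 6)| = |(2 6 7 3 9 5)| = 6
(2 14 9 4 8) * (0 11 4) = (0 11 4 8 2 14 9) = [11, 1, 14, 3, 8, 5, 6, 7, 2, 0, 10, 4, 12, 13, 9]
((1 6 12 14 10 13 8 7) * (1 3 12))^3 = (1 6)(3 10 7 14 8 12 13)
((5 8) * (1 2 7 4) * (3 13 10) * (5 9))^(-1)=(1 4 7 2)(3 10 13)(5 9 8)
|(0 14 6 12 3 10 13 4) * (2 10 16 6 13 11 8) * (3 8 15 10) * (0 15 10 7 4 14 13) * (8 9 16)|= 12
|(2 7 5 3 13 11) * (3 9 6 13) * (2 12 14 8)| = 10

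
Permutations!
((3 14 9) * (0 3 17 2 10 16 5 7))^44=(0 17 5 14 10)(2 7 9 16 3)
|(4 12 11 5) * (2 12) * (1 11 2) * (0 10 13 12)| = 20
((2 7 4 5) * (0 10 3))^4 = (0 10 3)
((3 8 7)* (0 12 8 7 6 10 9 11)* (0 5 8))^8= (12)(5 6 9)(8 10 11)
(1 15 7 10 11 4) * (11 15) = (1 11 4)(7 10 15) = [0, 11, 2, 3, 1, 5, 6, 10, 8, 9, 15, 4, 12, 13, 14, 7]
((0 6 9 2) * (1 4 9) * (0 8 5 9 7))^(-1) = (0 7 4 1 6)(2 9 5 8) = ((0 6 1 4 7)(2 8 5 9))^(-1)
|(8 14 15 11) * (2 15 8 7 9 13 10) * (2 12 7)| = 30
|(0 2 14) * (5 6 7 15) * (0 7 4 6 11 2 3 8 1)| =|(0 3 8 1)(2 14 7 15 5 11)(4 6)| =12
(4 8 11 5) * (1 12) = [0, 12, 2, 3, 8, 4, 6, 7, 11, 9, 10, 5, 1] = (1 12)(4 8 11 5)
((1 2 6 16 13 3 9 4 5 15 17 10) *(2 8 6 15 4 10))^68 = (1 13)(2 17 15)(3 8)(6 9)(10 16)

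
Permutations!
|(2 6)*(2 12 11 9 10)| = 6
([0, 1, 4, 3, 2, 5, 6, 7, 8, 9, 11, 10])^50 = [0, 1, 2, 3, 4, 5, 6, 7, 8, 9, 10, 11]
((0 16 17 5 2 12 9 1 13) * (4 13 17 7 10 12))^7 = (0 17 7 2 12 13 1 16 5 10 4 9)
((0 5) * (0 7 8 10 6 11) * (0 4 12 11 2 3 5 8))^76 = (0 2)(3 8)(4 12 11)(5 10)(6 7)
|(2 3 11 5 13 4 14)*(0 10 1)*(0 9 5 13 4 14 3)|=|(0 10 1 9 5 4 3 11 13 14 2)|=11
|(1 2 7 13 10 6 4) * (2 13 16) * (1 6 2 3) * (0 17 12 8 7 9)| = 12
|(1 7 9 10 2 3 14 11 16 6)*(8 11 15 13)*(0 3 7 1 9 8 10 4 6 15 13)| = 33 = |(0 3 14 13 10 2 7 8 11 16 15)(4 6 9)|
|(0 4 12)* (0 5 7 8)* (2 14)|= 6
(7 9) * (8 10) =[0, 1, 2, 3, 4, 5, 6, 9, 10, 7, 8] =(7 9)(8 10)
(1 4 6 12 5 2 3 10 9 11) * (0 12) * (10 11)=(0 12 5 2 3 11 1 4 6)(9 10)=[12, 4, 3, 11, 6, 2, 0, 7, 8, 10, 9, 1, 5]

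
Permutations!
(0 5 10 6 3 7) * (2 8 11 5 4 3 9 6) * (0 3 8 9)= (0 4 8 11 5 10 2 9 6)(3 7)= [4, 1, 9, 7, 8, 10, 0, 3, 11, 6, 2, 5]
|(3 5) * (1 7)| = 2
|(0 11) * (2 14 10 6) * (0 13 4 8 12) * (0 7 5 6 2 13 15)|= 21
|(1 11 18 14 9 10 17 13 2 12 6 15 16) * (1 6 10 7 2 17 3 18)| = 24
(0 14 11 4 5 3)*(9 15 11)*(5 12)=(0 14 9 15 11 4 12 5 3)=[14, 1, 2, 0, 12, 3, 6, 7, 8, 15, 10, 4, 5, 13, 9, 11]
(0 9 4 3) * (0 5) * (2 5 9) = (0 2 5)(3 9 4) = [2, 1, 5, 9, 3, 0, 6, 7, 8, 4]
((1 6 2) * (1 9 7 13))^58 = (1 7 2)(6 13 9)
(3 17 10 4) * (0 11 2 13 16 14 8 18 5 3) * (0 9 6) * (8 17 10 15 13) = (0 11 2 8 18 5 3 10 4 9 6)(13 16 14 17 15) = [11, 1, 8, 10, 9, 3, 0, 7, 18, 6, 4, 2, 12, 16, 17, 13, 14, 15, 5]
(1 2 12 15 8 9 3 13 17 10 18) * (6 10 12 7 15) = (1 2 7 15 8 9 3 13 17 12 6 10 18) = [0, 2, 7, 13, 4, 5, 10, 15, 9, 3, 18, 11, 6, 17, 14, 8, 16, 12, 1]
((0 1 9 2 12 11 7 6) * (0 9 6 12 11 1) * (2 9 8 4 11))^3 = ((1 6 8 4 11 7 12))^3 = (1 4 12 8 7 6 11)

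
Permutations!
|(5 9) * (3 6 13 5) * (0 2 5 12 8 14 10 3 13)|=11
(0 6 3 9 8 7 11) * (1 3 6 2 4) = (0 2 4 1 3 9 8 7 11) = [2, 3, 4, 9, 1, 5, 6, 11, 7, 8, 10, 0]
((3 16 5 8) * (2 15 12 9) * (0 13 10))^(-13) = ((0 13 10)(2 15 12 9)(3 16 5 8))^(-13) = (0 10 13)(2 9 12 15)(3 8 5 16)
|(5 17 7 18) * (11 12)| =4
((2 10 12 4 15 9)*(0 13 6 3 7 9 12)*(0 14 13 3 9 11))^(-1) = (0 11 7 3)(2 9 6 13 14 10)(4 12 15)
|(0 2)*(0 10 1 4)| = |(0 2 10 1 4)| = 5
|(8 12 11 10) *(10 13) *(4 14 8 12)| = |(4 14 8)(10 12 11 13)| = 12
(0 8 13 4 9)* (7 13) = [8, 1, 2, 3, 9, 5, 6, 13, 7, 0, 10, 11, 12, 4] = (0 8 7 13 4 9)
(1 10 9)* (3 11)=(1 10 9)(3 11)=[0, 10, 2, 11, 4, 5, 6, 7, 8, 1, 9, 3]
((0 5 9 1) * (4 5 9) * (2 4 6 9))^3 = ((0 2 4 5 6 9 1))^3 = (0 5 1 4 9 2 6)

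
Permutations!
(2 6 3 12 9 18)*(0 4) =(0 4)(2 6 3 12 9 18) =[4, 1, 6, 12, 0, 5, 3, 7, 8, 18, 10, 11, 9, 13, 14, 15, 16, 17, 2]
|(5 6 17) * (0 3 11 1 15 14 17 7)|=|(0 3 11 1 15 14 17 5 6 7)|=10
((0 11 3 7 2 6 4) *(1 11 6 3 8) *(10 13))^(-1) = ((0 6 4)(1 11 8)(2 3 7)(10 13))^(-1) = (0 4 6)(1 8 11)(2 7 3)(10 13)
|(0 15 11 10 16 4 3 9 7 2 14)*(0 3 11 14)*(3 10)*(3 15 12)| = 6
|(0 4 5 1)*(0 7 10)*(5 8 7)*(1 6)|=|(0 4 8 7 10)(1 5 6)|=15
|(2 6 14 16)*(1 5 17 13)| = |(1 5 17 13)(2 6 14 16)| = 4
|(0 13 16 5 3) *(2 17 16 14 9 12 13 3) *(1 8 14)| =12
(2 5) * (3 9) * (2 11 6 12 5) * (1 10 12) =[0, 10, 2, 9, 4, 11, 1, 7, 8, 3, 12, 6, 5] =(1 10 12 5 11 6)(3 9)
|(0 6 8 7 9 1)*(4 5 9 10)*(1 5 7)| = 12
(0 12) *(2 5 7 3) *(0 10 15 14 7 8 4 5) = (0 12 10 15 14 7 3 2)(4 5 8) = [12, 1, 0, 2, 5, 8, 6, 3, 4, 9, 15, 11, 10, 13, 7, 14]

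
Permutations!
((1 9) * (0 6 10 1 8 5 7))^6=(0 5 9 10)(1 6 7 8)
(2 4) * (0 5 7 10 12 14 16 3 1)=(0 5 7 10 12 14 16 3 1)(2 4)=[5, 0, 4, 1, 2, 7, 6, 10, 8, 9, 12, 11, 14, 13, 16, 15, 3]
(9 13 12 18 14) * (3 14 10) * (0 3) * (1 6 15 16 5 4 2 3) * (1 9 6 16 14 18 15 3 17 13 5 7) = [9, 16, 17, 18, 2, 4, 3, 1, 8, 5, 0, 11, 15, 12, 6, 14, 7, 13, 10] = (0 9 5 4 2 17 13 12 15 14 6 3 18 10)(1 16 7)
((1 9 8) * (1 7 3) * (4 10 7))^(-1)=(1 3 7 10 4 8 9)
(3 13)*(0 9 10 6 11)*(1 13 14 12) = (0 9 10 6 11)(1 13 3 14 12) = [9, 13, 2, 14, 4, 5, 11, 7, 8, 10, 6, 0, 1, 3, 12]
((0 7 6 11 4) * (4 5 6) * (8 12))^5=(0 4 7)(5 11 6)(8 12)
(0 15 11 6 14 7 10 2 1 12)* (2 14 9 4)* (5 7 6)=(0 15 11 5 7 10 14 6 9 4 2 1 12)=[15, 12, 1, 3, 2, 7, 9, 10, 8, 4, 14, 5, 0, 13, 6, 11]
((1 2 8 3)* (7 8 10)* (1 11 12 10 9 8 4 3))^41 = ((1 2 9 8)(3 11 12 10 7 4))^41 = (1 2 9 8)(3 4 7 10 12 11)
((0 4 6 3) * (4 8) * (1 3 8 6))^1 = (0 6 8 4 1 3)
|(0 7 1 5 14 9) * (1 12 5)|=6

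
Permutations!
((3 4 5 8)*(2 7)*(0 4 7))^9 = ((0 4 5 8 3 7 2))^9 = (0 5 3 2 4 8 7)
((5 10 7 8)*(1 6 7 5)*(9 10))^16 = (5 9 10)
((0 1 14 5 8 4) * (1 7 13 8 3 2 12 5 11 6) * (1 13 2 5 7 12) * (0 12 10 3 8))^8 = (0 2 3 14 8 6 12)(1 5 11 4 13 7 10)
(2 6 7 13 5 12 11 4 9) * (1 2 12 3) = [0, 2, 6, 1, 9, 3, 7, 13, 8, 12, 10, 4, 11, 5] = (1 2 6 7 13 5 3)(4 9 12 11)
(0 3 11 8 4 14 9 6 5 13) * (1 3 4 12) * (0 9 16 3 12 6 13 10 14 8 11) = (0 4 8 6 5 10 14 16 3)(1 12)(9 13) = [4, 12, 2, 0, 8, 10, 5, 7, 6, 13, 14, 11, 1, 9, 16, 15, 3]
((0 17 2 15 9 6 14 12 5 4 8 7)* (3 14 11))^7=((0 17 2 15 9 6 11 3 14 12 5 4 8 7))^7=(0 3)(2 12)(4 9)(5 15)(6 8)(7 11)(14 17)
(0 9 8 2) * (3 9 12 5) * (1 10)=(0 12 5 3 9 8 2)(1 10)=[12, 10, 0, 9, 4, 3, 6, 7, 2, 8, 1, 11, 5]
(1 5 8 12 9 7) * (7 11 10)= (1 5 8 12 9 11 10 7)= [0, 5, 2, 3, 4, 8, 6, 1, 12, 11, 7, 10, 9]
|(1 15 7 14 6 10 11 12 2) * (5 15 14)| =|(1 14 6 10 11 12 2)(5 15 7)| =21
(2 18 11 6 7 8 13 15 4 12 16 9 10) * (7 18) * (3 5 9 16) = (2 7 8 13 15 4 12 3 5 9 10)(6 18 11) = [0, 1, 7, 5, 12, 9, 18, 8, 13, 10, 2, 6, 3, 15, 14, 4, 16, 17, 11]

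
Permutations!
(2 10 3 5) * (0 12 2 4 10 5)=(0 12 2 5 4 10 3)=[12, 1, 5, 0, 10, 4, 6, 7, 8, 9, 3, 11, 2]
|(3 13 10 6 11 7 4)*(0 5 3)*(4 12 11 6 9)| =|(0 5 3 13 10 9 4)(7 12 11)| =21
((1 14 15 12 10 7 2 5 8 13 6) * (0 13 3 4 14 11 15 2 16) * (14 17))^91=((0 13 6 1 11 15 12 10 7 16)(2 5 8 3 4 17 14))^91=(17)(0 13 6 1 11 15 12 10 7 16)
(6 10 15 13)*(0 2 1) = (0 2 1)(6 10 15 13) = [2, 0, 1, 3, 4, 5, 10, 7, 8, 9, 15, 11, 12, 6, 14, 13]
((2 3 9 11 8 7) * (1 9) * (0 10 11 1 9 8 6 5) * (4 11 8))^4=(0 2 4)(1 5 7)(3 11 10)(6 8 9)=((0 10 8 7 2 3 9 1 4 11 6 5))^4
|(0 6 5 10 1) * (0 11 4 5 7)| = 15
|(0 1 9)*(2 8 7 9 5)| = 7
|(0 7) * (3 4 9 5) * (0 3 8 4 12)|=4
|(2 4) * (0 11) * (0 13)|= 6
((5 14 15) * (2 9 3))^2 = ((2 9 3)(5 14 15))^2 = (2 3 9)(5 15 14)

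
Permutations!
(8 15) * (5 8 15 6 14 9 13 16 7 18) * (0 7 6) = (0 7 18 5 8)(6 14 9 13 16) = [7, 1, 2, 3, 4, 8, 14, 18, 0, 13, 10, 11, 12, 16, 9, 15, 6, 17, 5]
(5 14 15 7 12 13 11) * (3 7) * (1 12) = (1 12 13 11 5 14 15 3 7) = [0, 12, 2, 7, 4, 14, 6, 1, 8, 9, 10, 5, 13, 11, 15, 3]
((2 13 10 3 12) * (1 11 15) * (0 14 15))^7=(0 15 11 14 1)(2 10 12 13 3)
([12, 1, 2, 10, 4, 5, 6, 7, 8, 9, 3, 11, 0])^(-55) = [12, 1, 2, 10, 4, 5, 6, 7, 8, 9, 3, 11, 0]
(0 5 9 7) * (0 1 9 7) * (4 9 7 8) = (0 5 8 4 9)(1 7) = [5, 7, 2, 3, 9, 8, 6, 1, 4, 0]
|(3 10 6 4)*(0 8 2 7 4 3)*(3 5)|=20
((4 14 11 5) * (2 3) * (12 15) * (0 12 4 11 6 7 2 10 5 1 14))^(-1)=((0 12 15 4)(1 14 6 7 2 3 10 5 11))^(-1)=(0 4 15 12)(1 11 5 10 3 2 7 6 14)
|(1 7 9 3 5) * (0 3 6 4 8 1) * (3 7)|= 9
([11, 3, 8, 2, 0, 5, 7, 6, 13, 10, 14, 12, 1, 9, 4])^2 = (0 12 3 8 9 14)(1 2 13 10 4 11)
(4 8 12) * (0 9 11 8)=(0 9 11 8 12 4)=[9, 1, 2, 3, 0, 5, 6, 7, 12, 11, 10, 8, 4]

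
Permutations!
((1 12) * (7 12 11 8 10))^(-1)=((1 11 8 10 7 12))^(-1)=(1 12 7 10 8 11)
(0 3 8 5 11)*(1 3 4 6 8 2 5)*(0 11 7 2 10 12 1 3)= [4, 0, 5, 10, 6, 7, 8, 2, 3, 9, 12, 11, 1]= (0 4 6 8 3 10 12 1)(2 5 7)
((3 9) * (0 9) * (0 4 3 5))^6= ((0 9 5)(3 4))^6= (9)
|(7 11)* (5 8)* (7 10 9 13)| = |(5 8)(7 11 10 9 13)| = 10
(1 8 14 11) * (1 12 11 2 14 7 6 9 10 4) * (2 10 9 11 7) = [0, 8, 14, 3, 1, 5, 11, 6, 2, 9, 4, 12, 7, 13, 10] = (1 8 2 14 10 4)(6 11 12 7)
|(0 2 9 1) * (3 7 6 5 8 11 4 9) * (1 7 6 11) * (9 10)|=|(0 2 3 6 5 8 1)(4 10 9 7 11)|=35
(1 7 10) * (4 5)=(1 7 10)(4 5)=[0, 7, 2, 3, 5, 4, 6, 10, 8, 9, 1]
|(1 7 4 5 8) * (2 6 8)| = |(1 7 4 5 2 6 8)| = 7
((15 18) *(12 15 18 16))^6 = ((18)(12 15 16))^6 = (18)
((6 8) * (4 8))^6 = ((4 8 6))^6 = (8)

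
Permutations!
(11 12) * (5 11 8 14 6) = (5 11 12 8 14 6) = [0, 1, 2, 3, 4, 11, 5, 7, 14, 9, 10, 12, 8, 13, 6]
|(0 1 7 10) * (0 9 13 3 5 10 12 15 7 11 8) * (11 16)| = 15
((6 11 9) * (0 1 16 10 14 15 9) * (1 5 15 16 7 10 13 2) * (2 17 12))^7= (0 5 15 9 6 11)(1 12 13 14 7 2 17 16 10)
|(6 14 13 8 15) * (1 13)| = |(1 13 8 15 6 14)| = 6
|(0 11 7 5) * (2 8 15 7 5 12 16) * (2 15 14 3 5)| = 28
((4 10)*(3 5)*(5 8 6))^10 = (10)(3 6)(5 8)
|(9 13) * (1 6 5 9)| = 5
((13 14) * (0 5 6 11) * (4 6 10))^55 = ((0 5 10 4 6 11)(13 14))^55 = (0 5 10 4 6 11)(13 14)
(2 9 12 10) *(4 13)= (2 9 12 10)(4 13)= [0, 1, 9, 3, 13, 5, 6, 7, 8, 12, 2, 11, 10, 4]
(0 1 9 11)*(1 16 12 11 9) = (0 16 12 11) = [16, 1, 2, 3, 4, 5, 6, 7, 8, 9, 10, 0, 11, 13, 14, 15, 12]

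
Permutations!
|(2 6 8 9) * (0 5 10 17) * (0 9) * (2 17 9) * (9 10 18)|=|(0 5 18 9 17 2 6 8)|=8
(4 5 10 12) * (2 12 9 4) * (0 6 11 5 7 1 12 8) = (0 6 11 5 10 9 4 7 1 12 2 8) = [6, 12, 8, 3, 7, 10, 11, 1, 0, 4, 9, 5, 2]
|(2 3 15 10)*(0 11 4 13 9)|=20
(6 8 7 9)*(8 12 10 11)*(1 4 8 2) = (1 4 8 7 9 6 12 10 11 2) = [0, 4, 1, 3, 8, 5, 12, 9, 7, 6, 11, 2, 10]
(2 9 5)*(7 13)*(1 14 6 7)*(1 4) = (1 14 6 7 13 4)(2 9 5) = [0, 14, 9, 3, 1, 2, 7, 13, 8, 5, 10, 11, 12, 4, 6]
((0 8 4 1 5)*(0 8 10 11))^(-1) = ((0 10 11)(1 5 8 4))^(-1) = (0 11 10)(1 4 8 5)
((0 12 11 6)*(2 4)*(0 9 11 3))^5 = (0 3 12)(2 4)(6 11 9)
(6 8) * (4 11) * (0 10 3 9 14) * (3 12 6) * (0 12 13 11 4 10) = (3 9 14 12 6 8)(10 13 11) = [0, 1, 2, 9, 4, 5, 8, 7, 3, 14, 13, 10, 6, 11, 12]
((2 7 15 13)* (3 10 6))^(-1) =((2 7 15 13)(3 10 6))^(-1) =(2 13 15 7)(3 6 10)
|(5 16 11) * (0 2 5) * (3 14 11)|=7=|(0 2 5 16 3 14 11)|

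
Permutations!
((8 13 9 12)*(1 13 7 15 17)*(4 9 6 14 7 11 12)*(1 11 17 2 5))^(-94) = ((1 13 6 14 7 15 2 5)(4 9)(8 17 11 12))^(-94) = (1 6 7 2)(5 13 14 15)(8 11)(12 17)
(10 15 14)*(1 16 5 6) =[0, 16, 2, 3, 4, 6, 1, 7, 8, 9, 15, 11, 12, 13, 10, 14, 5] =(1 16 5 6)(10 15 14)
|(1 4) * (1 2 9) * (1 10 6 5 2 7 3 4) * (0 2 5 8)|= |(0 2 9 10 6 8)(3 4 7)|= 6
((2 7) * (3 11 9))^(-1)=((2 7)(3 11 9))^(-1)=(2 7)(3 9 11)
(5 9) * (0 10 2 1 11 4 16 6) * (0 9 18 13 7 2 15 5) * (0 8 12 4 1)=(0 10 15 5 18 13 7 2)(1 11)(4 16 6 9 8 12)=[10, 11, 0, 3, 16, 18, 9, 2, 12, 8, 15, 1, 4, 7, 14, 5, 6, 17, 13]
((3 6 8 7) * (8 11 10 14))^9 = (3 11 14 7 6 10 8)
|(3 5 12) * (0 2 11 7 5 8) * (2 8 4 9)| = |(0 8)(2 11 7 5 12 3 4 9)| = 8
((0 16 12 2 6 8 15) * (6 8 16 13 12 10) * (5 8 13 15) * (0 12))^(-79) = ((0 15 12 2 13)(5 8)(6 16 10))^(-79) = (0 15 12 2 13)(5 8)(6 10 16)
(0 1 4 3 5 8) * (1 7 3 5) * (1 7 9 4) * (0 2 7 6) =(0 9 4 5 8 2 7 3 6) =[9, 1, 7, 6, 5, 8, 0, 3, 2, 4]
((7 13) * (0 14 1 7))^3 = ((0 14 1 7 13))^3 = (0 7 14 13 1)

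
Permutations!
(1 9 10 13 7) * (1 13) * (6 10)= [0, 9, 2, 3, 4, 5, 10, 13, 8, 6, 1, 11, 12, 7]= (1 9 6 10)(7 13)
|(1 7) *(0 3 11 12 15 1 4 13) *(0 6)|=10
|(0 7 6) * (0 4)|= 4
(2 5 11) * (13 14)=(2 5 11)(13 14)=[0, 1, 5, 3, 4, 11, 6, 7, 8, 9, 10, 2, 12, 14, 13]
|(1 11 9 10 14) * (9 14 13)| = 3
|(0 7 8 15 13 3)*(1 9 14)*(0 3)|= 15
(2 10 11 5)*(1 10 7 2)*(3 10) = [0, 3, 7, 10, 4, 1, 6, 2, 8, 9, 11, 5] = (1 3 10 11 5)(2 7)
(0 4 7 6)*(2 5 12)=(0 4 7 6)(2 5 12)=[4, 1, 5, 3, 7, 12, 0, 6, 8, 9, 10, 11, 2]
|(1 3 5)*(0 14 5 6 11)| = 7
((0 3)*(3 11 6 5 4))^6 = (11)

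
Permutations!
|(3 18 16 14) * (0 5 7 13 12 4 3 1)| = 11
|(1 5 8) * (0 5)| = 4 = |(0 5 8 1)|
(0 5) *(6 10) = (0 5)(6 10) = [5, 1, 2, 3, 4, 0, 10, 7, 8, 9, 6]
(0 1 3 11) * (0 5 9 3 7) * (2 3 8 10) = [1, 7, 3, 11, 4, 9, 6, 0, 10, 8, 2, 5] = (0 1 7)(2 3 11 5 9 8 10)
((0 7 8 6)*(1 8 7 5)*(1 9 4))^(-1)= ((0 5 9 4 1 8 6))^(-1)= (0 6 8 1 4 9 5)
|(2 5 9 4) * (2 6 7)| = |(2 5 9 4 6 7)| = 6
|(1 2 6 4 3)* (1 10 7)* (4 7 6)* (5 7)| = 8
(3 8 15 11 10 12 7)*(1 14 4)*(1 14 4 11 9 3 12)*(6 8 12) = [0, 4, 2, 12, 14, 5, 8, 6, 15, 3, 1, 10, 7, 13, 11, 9] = (1 4 14 11 10)(3 12 7 6 8 15 9)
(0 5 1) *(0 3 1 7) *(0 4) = (0 5 7 4)(1 3) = [5, 3, 2, 1, 0, 7, 6, 4]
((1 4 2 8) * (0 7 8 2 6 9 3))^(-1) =(0 3 9 6 4 1 8 7)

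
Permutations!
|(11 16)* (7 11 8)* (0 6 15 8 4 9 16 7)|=|(0 6 15 8)(4 9 16)(7 11)|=12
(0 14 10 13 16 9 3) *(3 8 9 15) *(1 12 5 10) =[14, 12, 2, 0, 4, 10, 6, 7, 9, 8, 13, 11, 5, 16, 1, 3, 15] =(0 14 1 12 5 10 13 16 15 3)(8 9)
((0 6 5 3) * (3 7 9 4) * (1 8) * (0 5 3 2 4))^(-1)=(0 9 7 5 3 6)(1 8)(2 4)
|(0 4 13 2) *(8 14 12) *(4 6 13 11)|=|(0 6 13 2)(4 11)(8 14 12)|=12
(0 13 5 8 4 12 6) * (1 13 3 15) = (0 3 15 1 13 5 8 4 12 6) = [3, 13, 2, 15, 12, 8, 0, 7, 4, 9, 10, 11, 6, 5, 14, 1]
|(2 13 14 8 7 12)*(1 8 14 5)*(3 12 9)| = 9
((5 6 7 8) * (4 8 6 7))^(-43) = ((4 8 5 7 6))^(-43) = (4 5 6 8 7)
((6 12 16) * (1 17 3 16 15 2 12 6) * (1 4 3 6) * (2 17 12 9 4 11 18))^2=((1 12 15 17 6)(2 9 4 3 16 11 18))^2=(1 15 6 12 17)(2 4 16 18 9 3 11)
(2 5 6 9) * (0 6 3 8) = (0 6 9 2 5 3 8) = [6, 1, 5, 8, 4, 3, 9, 7, 0, 2]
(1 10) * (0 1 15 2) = (0 1 10 15 2) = [1, 10, 0, 3, 4, 5, 6, 7, 8, 9, 15, 11, 12, 13, 14, 2]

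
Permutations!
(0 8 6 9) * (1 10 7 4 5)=[8, 10, 2, 3, 5, 1, 9, 4, 6, 0, 7]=(0 8 6 9)(1 10 7 4 5)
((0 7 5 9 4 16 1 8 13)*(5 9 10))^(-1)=((0 7 9 4 16 1 8 13)(5 10))^(-1)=(0 13 8 1 16 4 9 7)(5 10)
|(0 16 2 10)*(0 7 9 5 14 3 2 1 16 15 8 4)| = |(0 15 8 4)(1 16)(2 10 7 9 5 14 3)| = 28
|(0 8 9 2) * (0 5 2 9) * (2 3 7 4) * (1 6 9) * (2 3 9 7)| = |(0 8)(1 6 7 4 3 2 5 9)| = 8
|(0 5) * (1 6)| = |(0 5)(1 6)| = 2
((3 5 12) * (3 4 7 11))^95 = ((3 5 12 4 7 11))^95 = (3 11 7 4 12 5)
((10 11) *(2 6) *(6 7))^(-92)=((2 7 6)(10 11))^(-92)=(11)(2 7 6)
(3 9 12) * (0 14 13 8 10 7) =(0 14 13 8 10 7)(3 9 12) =[14, 1, 2, 9, 4, 5, 6, 0, 10, 12, 7, 11, 3, 8, 13]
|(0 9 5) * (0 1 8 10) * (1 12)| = |(0 9 5 12 1 8 10)| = 7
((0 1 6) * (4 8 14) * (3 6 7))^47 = ((0 1 7 3 6)(4 8 14))^47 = (0 7 6 1 3)(4 14 8)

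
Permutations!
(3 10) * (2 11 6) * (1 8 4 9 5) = [0, 8, 11, 10, 9, 1, 2, 7, 4, 5, 3, 6] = (1 8 4 9 5)(2 11 6)(3 10)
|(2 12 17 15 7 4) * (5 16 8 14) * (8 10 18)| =6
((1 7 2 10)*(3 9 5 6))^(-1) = ((1 7 2 10)(3 9 5 6))^(-1) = (1 10 2 7)(3 6 5 9)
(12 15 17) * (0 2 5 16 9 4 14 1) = (0 2 5 16 9 4 14 1)(12 15 17) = [2, 0, 5, 3, 14, 16, 6, 7, 8, 4, 10, 11, 15, 13, 1, 17, 9, 12]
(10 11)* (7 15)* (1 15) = (1 15 7)(10 11) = [0, 15, 2, 3, 4, 5, 6, 1, 8, 9, 11, 10, 12, 13, 14, 7]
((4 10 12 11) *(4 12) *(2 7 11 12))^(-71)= (12)(2 7 11)(4 10)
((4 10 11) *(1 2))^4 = ((1 2)(4 10 11))^4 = (4 10 11)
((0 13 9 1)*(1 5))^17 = (0 9 1 13 5)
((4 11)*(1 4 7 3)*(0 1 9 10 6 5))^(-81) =((0 1 4 11 7 3 9 10 6 5))^(-81) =(0 5 6 10 9 3 7 11 4 1)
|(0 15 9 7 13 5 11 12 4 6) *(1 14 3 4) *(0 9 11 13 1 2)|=|(0 15 11 12 2)(1 14 3 4 6 9 7)(5 13)|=70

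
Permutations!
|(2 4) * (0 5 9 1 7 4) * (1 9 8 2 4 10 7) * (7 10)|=4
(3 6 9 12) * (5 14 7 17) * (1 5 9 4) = (1 5 14 7 17 9 12 3 6 4) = [0, 5, 2, 6, 1, 14, 4, 17, 8, 12, 10, 11, 3, 13, 7, 15, 16, 9]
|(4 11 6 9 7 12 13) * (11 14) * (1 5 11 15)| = |(1 5 11 6 9 7 12 13 4 14 15)| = 11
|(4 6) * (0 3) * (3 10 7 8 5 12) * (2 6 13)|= 28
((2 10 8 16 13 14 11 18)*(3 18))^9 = ((2 10 8 16 13 14 11 3 18))^9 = (18)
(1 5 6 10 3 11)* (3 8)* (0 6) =[6, 5, 2, 11, 4, 0, 10, 7, 3, 9, 8, 1] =(0 6 10 8 3 11 1 5)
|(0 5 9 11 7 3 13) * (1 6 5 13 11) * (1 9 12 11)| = 14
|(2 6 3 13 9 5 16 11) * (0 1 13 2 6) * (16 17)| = |(0 1 13 9 5 17 16 11 6 3 2)| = 11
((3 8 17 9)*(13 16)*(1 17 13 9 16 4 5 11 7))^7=((1 17 16 9 3 8 13 4 5 11 7))^7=(1 4 9 7 13 16 11 8 17 5 3)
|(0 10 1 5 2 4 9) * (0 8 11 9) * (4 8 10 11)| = 9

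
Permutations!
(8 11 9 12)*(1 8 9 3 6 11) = [0, 8, 2, 6, 4, 5, 11, 7, 1, 12, 10, 3, 9] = (1 8)(3 6 11)(9 12)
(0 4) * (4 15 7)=(0 15 7 4)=[15, 1, 2, 3, 0, 5, 6, 4, 8, 9, 10, 11, 12, 13, 14, 7]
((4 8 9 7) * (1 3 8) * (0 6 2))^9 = (1 9)(3 7)(4 8)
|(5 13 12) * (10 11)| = |(5 13 12)(10 11)| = 6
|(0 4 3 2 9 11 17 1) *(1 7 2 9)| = |(0 4 3 9 11 17 7 2 1)| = 9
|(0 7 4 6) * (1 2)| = 4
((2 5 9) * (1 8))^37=((1 8)(2 5 9))^37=(1 8)(2 5 9)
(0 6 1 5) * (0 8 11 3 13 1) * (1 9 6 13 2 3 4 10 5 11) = (0 13 9 6)(1 11 4 10 5 8)(2 3) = [13, 11, 3, 2, 10, 8, 0, 7, 1, 6, 5, 4, 12, 9]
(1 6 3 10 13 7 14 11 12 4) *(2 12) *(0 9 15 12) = (0 9 15 12 4 1 6 3 10 13 7 14 11 2) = [9, 6, 0, 10, 1, 5, 3, 14, 8, 15, 13, 2, 4, 7, 11, 12]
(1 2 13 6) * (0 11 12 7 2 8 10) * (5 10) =(0 11 12 7 2 13 6 1 8 5 10) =[11, 8, 13, 3, 4, 10, 1, 2, 5, 9, 0, 12, 7, 6]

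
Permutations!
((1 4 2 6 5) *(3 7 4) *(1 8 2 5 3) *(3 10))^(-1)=(2 8 5 4 7 3 10 6)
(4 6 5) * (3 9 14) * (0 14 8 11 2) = (0 14 3 9 8 11 2)(4 6 5) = [14, 1, 0, 9, 6, 4, 5, 7, 11, 8, 10, 2, 12, 13, 3]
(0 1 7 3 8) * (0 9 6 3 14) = [1, 7, 2, 8, 4, 5, 3, 14, 9, 6, 10, 11, 12, 13, 0] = (0 1 7 14)(3 8 9 6)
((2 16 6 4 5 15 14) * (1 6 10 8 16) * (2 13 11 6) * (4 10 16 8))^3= (16)(1 2)(4 14 6 5 13 10 15 11)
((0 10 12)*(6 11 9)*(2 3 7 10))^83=((0 2 3 7 10 12)(6 11 9))^83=(0 12 10 7 3 2)(6 9 11)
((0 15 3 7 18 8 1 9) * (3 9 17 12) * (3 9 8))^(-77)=(3 7 18)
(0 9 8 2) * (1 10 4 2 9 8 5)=[8, 10, 0, 3, 2, 1, 6, 7, 9, 5, 4]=(0 8 9 5 1 10 4 2)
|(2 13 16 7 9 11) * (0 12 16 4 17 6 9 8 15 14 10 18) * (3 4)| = 72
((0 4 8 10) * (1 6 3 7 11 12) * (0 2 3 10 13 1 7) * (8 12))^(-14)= (0 2 6 13 11 12)(1 8 7 4 3 10)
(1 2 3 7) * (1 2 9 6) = (1 9 6)(2 3 7) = [0, 9, 3, 7, 4, 5, 1, 2, 8, 6]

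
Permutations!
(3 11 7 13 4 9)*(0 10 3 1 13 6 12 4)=(0 10 3 11 7 6 12 4 9 1 13)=[10, 13, 2, 11, 9, 5, 12, 6, 8, 1, 3, 7, 4, 0]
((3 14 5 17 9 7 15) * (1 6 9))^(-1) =((1 6 9 7 15 3 14 5 17))^(-1) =(1 17 5 14 3 15 7 9 6)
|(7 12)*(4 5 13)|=6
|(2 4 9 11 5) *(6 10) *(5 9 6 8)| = 6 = |(2 4 6 10 8 5)(9 11)|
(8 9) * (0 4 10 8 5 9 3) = (0 4 10 8 3)(5 9) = [4, 1, 2, 0, 10, 9, 6, 7, 3, 5, 8]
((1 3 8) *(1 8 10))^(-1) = (1 10 3)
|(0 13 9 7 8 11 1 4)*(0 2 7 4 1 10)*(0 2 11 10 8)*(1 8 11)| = 9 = |(0 13 9 4 1 8 10 2 7)|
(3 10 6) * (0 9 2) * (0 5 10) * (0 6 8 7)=(0 9 2 5 10 8 7)(3 6)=[9, 1, 5, 6, 4, 10, 3, 0, 7, 2, 8]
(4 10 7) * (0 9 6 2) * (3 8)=(0 9 6 2)(3 8)(4 10 7)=[9, 1, 0, 8, 10, 5, 2, 4, 3, 6, 7]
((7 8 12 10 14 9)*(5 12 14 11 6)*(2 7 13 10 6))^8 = ((2 7 8 14 9 13 10 11)(5 12 6))^8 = (14)(5 6 12)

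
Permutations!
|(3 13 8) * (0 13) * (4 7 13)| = 6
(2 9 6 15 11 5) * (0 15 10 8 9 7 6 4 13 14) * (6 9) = (0 15 11 5 2 7 9 4 13 14)(6 10 8) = [15, 1, 7, 3, 13, 2, 10, 9, 6, 4, 8, 5, 12, 14, 0, 11]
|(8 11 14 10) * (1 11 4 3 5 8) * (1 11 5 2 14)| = |(1 5 8 4 3 2 14 10 11)| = 9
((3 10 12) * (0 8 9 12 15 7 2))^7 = ((0 8 9 12 3 10 15 7 2))^7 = (0 7 10 12 8 2 15 3 9)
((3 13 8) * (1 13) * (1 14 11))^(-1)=((1 13 8 3 14 11))^(-1)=(1 11 14 3 8 13)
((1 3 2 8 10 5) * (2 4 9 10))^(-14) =((1 3 4 9 10 5)(2 8))^(-14) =(1 10 4)(3 5 9)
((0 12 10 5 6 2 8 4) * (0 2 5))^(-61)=(0 10 12)(2 4 8)(5 6)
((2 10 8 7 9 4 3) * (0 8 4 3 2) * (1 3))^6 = ((0 8 7 9 1 3)(2 10 4))^6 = (10)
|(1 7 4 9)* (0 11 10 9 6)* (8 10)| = 9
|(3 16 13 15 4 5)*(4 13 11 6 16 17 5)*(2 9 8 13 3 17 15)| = 12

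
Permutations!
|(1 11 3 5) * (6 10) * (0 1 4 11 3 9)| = 14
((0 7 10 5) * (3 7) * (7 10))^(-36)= (10)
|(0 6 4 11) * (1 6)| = |(0 1 6 4 11)| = 5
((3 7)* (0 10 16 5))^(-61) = ((0 10 16 5)(3 7))^(-61) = (0 5 16 10)(3 7)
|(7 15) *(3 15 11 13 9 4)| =7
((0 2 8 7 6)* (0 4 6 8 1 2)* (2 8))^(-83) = (1 8 7 2)(4 6)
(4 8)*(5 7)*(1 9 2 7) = (1 9 2 7 5)(4 8) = [0, 9, 7, 3, 8, 1, 6, 5, 4, 2]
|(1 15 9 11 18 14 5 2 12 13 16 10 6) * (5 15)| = |(1 5 2 12 13 16 10 6)(9 11 18 14 15)| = 40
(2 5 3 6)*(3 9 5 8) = (2 8 3 6)(5 9) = [0, 1, 8, 6, 4, 9, 2, 7, 3, 5]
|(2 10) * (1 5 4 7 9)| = |(1 5 4 7 9)(2 10)| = 10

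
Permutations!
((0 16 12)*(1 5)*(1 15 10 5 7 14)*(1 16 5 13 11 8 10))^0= ((0 5 15 1 7 14 16 12)(8 10 13 11))^0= (16)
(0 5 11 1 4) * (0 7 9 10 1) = (0 5 11)(1 4 7 9 10) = [5, 4, 2, 3, 7, 11, 6, 9, 8, 10, 1, 0]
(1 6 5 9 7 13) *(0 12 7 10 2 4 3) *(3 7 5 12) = (0 3)(1 6 12 5 9 10 2 4 7 13) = [3, 6, 4, 0, 7, 9, 12, 13, 8, 10, 2, 11, 5, 1]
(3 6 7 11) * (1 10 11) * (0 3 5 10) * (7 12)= [3, 0, 2, 6, 4, 10, 12, 1, 8, 9, 11, 5, 7]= (0 3 6 12 7 1)(5 10 11)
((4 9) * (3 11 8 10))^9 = (3 11 8 10)(4 9)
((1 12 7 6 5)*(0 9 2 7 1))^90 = (12)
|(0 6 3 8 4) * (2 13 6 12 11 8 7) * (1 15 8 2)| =|(0 12 11 2 13 6 3 7 1 15 8 4)| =12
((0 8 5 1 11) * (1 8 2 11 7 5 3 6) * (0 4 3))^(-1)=((0 2 11 4 3 6 1 7 5 8))^(-1)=(0 8 5 7 1 6 3 4 11 2)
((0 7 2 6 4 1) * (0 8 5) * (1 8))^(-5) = ((0 7 2 6 4 8 5))^(-5) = (0 2 4 5 7 6 8)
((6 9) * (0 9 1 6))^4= ((0 9)(1 6))^4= (9)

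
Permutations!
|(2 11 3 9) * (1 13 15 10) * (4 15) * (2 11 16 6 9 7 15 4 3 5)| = 6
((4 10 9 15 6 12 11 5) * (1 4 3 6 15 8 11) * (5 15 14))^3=((1 4 10 9 8 11 15 14 5 3 6 12))^3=(1 9 15 3)(4 8 14 6)(5 12 10 11)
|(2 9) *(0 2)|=|(0 2 9)|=3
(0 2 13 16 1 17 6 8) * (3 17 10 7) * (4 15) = (0 2 13 16 1 10 7 3 17 6 8)(4 15) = [2, 10, 13, 17, 15, 5, 8, 3, 0, 9, 7, 11, 12, 16, 14, 4, 1, 6]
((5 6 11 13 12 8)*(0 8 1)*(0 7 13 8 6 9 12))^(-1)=((0 6 11 8 5 9 12 1 7 13))^(-1)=(0 13 7 1 12 9 5 8 11 6)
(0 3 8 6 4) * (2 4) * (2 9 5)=(0 3 8 6 9 5 2 4)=[3, 1, 4, 8, 0, 2, 9, 7, 6, 5]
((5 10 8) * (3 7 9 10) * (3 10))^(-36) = (10)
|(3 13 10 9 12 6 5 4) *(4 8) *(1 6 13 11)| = 28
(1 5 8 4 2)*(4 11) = (1 5 8 11 4 2) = [0, 5, 1, 3, 2, 8, 6, 7, 11, 9, 10, 4]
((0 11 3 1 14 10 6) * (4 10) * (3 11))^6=((0 3 1 14 4 10 6))^6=(0 6 10 4 14 1 3)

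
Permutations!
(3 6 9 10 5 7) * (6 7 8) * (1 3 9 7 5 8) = (1 3 5)(6 7 9 10 8) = [0, 3, 2, 5, 4, 1, 7, 9, 6, 10, 8]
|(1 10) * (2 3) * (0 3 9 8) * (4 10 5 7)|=|(0 3 2 9 8)(1 5 7 4 10)|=5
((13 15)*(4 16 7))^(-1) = (4 7 16)(13 15)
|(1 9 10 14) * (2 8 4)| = |(1 9 10 14)(2 8 4)| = 12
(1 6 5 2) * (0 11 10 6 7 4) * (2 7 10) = (0 11 2 1 10 6 5 7 4) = [11, 10, 1, 3, 0, 7, 5, 4, 8, 9, 6, 2]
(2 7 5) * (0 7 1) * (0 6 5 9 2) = [7, 6, 1, 3, 4, 0, 5, 9, 8, 2] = (0 7 9 2 1 6 5)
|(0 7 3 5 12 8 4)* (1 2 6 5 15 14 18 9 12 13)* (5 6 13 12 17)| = |(0 7 3 15 14 18 9 17 5 12 8 4)(1 2 13)| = 12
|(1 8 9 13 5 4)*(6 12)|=6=|(1 8 9 13 5 4)(6 12)|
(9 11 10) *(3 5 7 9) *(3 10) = (3 5 7 9 11) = [0, 1, 2, 5, 4, 7, 6, 9, 8, 11, 10, 3]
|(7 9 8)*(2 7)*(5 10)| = |(2 7 9 8)(5 10)| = 4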